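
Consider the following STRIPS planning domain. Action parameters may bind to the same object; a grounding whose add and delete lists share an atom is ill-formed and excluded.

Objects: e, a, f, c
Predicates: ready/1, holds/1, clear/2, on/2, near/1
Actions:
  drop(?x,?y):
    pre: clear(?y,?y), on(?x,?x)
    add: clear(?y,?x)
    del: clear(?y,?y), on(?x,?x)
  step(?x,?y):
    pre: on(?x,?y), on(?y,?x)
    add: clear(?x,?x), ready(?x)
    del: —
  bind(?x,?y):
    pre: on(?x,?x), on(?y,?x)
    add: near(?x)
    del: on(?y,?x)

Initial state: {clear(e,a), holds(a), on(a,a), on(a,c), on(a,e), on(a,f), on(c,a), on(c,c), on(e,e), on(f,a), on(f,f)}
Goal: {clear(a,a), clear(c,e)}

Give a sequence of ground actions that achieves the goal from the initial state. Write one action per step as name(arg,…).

step(a,a); step(c,a); drop(e,c)

1. step(a,a)  →  {clear(a,a), clear(e,a), holds(a), on(a,a), on(a,c), on(a,e), on(a,f), on(c,a), on(c,c), on(e,e), on(f,a), on(f,f), ready(a)}
2. step(c,a)  →  {clear(a,a), clear(c,c), clear(e,a), holds(a), on(a,a), on(a,c), on(a,e), on(a,f), on(c,a), on(c,c), on(e,e), on(f,a), on(f,f), ready(a), ready(c)}
3. drop(e,c)  →  {clear(a,a), clear(c,e), clear(e,a), holds(a), on(a,a), on(a,c), on(a,e), on(a,f), on(c,a), on(c,c), on(f,a), on(f,f), ready(a), ready(c)}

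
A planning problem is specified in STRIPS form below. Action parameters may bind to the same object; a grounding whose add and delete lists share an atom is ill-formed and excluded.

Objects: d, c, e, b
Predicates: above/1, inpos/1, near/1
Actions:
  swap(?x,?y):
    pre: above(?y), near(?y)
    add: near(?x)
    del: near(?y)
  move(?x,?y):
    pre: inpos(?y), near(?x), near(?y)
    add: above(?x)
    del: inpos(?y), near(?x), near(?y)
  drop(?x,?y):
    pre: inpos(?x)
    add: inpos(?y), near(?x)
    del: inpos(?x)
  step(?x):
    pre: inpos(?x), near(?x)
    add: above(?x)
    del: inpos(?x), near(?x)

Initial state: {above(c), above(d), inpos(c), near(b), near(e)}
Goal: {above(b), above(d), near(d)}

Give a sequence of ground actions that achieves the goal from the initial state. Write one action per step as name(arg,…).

drop(c,d); drop(d,c); move(b,c)

1. drop(c,d)  →  {above(c), above(d), inpos(d), near(b), near(c), near(e)}
2. drop(d,c)  →  {above(c), above(d), inpos(c), near(b), near(c), near(d), near(e)}
3. move(b,c)  →  {above(b), above(c), above(d), near(d), near(e)}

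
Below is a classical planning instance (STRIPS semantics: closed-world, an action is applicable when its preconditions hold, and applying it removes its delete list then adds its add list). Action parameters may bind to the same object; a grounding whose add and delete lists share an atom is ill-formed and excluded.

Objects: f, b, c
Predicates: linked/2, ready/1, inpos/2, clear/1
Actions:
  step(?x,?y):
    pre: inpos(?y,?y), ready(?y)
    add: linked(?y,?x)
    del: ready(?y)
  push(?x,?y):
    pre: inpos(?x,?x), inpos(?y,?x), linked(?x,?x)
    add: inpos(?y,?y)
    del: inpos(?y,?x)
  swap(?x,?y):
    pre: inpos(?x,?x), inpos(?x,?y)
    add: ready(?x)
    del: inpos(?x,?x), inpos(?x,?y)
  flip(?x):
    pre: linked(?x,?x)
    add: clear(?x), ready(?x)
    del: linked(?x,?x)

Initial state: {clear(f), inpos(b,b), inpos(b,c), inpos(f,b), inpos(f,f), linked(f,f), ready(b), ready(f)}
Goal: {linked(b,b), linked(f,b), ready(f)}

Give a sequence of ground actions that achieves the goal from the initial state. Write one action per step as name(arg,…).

1. step(b,f)  →  {clear(f), inpos(b,b), inpos(b,c), inpos(f,b), inpos(f,f), linked(f,b), linked(f,f), ready(b)}
2. step(b,b)  →  {clear(f), inpos(b,b), inpos(b,c), inpos(f,b), inpos(f,f), linked(b,b), linked(f,b), linked(f,f)}
3. swap(f,f)  →  {clear(f), inpos(b,b), inpos(b,c), inpos(f,b), linked(b,b), linked(f,b), linked(f,f), ready(f)}

step(b,f); step(b,b); swap(f,f)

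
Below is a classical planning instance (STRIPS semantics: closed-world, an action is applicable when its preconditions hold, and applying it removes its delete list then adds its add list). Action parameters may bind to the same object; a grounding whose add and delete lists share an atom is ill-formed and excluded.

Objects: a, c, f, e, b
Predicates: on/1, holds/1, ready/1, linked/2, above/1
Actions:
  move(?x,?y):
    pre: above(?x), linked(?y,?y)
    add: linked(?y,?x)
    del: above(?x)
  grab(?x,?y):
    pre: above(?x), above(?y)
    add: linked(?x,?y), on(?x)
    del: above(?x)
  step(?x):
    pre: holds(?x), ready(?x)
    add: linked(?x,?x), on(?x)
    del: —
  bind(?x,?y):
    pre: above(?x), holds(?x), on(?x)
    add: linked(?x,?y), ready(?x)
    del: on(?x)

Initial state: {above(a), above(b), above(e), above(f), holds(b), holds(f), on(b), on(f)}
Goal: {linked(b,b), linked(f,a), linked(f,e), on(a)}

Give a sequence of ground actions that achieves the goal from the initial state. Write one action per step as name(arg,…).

grab(a,a); grab(b,b); bind(f,a); grab(f,e)

1. grab(a,a)  →  {above(b), above(e), above(f), holds(b), holds(f), linked(a,a), on(a), on(b), on(f)}
2. grab(b,b)  →  {above(e), above(f), holds(b), holds(f), linked(a,a), linked(b,b), on(a), on(b), on(f)}
3. bind(f,a)  →  {above(e), above(f), holds(b), holds(f), linked(a,a), linked(b,b), linked(f,a), on(a), on(b), ready(f)}
4. grab(f,e)  →  {above(e), holds(b), holds(f), linked(a,a), linked(b,b), linked(f,a), linked(f,e), on(a), on(b), on(f), ready(f)}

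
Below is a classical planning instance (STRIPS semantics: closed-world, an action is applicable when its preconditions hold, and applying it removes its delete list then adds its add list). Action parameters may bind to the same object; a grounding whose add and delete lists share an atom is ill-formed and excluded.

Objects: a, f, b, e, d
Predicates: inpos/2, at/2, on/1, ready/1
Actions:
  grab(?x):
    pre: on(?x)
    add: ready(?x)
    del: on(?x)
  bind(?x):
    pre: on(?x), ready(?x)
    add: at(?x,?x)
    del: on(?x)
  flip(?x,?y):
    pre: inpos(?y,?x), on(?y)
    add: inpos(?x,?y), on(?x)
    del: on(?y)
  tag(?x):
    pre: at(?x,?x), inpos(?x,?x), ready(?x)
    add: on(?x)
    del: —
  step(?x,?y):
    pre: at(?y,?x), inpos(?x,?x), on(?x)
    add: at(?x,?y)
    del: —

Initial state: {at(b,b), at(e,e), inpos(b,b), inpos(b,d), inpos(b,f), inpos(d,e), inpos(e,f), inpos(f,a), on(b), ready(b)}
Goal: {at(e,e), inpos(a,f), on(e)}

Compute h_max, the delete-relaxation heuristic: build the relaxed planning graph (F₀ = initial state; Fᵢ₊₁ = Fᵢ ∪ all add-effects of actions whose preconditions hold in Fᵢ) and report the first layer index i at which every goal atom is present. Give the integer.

2

F0 = init (10 atoms)
F1 = F0 ∪ {inpos(d,b), inpos(f,b), on(d), on(f)}  (14 atoms)
F2 = F1 ∪ {inpos(a,f), inpos(e,d), on(a), on(e), ready(d), ready(f)}  (20 atoms)
goal ⊆ F2  ⇒  h_max = 2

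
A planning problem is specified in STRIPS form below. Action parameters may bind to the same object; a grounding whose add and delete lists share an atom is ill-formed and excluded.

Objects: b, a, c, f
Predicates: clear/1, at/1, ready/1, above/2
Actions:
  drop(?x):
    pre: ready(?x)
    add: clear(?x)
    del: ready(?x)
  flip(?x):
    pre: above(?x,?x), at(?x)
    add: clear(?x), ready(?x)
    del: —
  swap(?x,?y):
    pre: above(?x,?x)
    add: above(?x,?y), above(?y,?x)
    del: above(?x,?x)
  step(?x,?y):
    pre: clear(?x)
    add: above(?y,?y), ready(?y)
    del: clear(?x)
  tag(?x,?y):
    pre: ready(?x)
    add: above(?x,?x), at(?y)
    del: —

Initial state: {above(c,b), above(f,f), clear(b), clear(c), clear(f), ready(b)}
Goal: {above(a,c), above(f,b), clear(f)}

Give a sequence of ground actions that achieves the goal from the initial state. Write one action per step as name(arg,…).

1. swap(f,b)  →  {above(b,f), above(c,b), above(f,b), clear(b), clear(c), clear(f), ready(b)}
2. step(b,a)  →  {above(a,a), above(b,f), above(c,b), above(f,b), clear(c), clear(f), ready(a), ready(b)}
3. swap(a,c)  →  {above(a,c), above(b,f), above(c,a), above(c,b), above(f,b), clear(c), clear(f), ready(a), ready(b)}

swap(f,b); step(b,a); swap(a,c)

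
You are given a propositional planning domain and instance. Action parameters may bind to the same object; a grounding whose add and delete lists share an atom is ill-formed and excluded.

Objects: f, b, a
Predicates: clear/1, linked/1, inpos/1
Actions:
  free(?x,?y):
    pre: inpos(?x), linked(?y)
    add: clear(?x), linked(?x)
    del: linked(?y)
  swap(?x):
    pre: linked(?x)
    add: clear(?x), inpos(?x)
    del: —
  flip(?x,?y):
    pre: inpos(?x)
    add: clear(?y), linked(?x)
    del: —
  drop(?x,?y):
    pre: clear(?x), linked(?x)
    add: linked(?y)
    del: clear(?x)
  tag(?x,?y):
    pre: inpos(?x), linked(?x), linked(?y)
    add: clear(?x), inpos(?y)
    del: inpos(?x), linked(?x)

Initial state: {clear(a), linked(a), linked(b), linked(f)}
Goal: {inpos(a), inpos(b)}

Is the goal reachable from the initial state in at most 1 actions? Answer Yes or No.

No

1. swap(b)  →  {clear(a), clear(b), inpos(b), linked(a), linked(b), linked(f)}
2. swap(a)  →  {clear(a), clear(b), inpos(a), inpos(b), linked(a), linked(b), linked(f)}
optimal plan length = 2; 2 > 1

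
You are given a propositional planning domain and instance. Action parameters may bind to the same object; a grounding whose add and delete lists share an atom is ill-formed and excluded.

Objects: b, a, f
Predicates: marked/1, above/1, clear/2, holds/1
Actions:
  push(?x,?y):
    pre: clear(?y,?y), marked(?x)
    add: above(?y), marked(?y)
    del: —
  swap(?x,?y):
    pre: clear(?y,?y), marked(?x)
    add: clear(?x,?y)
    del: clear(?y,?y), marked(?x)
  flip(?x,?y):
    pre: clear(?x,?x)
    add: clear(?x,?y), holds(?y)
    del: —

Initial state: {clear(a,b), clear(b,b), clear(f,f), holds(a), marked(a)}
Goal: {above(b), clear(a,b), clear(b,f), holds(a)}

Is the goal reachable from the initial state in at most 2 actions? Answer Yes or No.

Yes

1. push(a,b)  →  {above(b), clear(a,b), clear(b,b), clear(f,f), holds(a), marked(a), marked(b)}
2. swap(b,f)  →  {above(b), clear(a,b), clear(b,b), clear(b,f), holds(a), marked(a)}
optimal plan length = 2; 2 ≤ 2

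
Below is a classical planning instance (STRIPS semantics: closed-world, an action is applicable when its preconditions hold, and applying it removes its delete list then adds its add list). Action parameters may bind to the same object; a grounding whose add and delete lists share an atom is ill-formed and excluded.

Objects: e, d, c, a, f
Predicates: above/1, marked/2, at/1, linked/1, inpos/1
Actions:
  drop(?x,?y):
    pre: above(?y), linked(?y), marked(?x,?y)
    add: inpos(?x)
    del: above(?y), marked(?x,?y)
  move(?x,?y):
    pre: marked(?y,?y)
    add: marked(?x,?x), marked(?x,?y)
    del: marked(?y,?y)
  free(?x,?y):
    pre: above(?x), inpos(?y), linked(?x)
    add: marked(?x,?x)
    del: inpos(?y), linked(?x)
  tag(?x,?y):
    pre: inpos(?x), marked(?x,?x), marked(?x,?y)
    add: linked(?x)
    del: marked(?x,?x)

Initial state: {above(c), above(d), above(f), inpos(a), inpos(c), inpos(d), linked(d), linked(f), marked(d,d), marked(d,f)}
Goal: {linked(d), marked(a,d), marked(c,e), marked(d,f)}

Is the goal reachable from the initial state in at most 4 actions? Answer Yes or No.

Yes

1. move(a,d)  →  {above(c), above(d), above(f), inpos(a), inpos(c), inpos(d), linked(d), linked(f), marked(a,a), marked(a,d), marked(d,f)}
2. move(e,a)  →  {above(c), above(d), above(f), inpos(a), inpos(c), inpos(d), linked(d), linked(f), marked(a,d), marked(d,f), marked(e,a), marked(e,e)}
3. move(c,e)  →  {above(c), above(d), above(f), inpos(a), inpos(c), inpos(d), linked(d), linked(f), marked(a,d), marked(c,c), marked(c,e), marked(d,f), marked(e,a)}
optimal plan length = 3; 3 ≤ 4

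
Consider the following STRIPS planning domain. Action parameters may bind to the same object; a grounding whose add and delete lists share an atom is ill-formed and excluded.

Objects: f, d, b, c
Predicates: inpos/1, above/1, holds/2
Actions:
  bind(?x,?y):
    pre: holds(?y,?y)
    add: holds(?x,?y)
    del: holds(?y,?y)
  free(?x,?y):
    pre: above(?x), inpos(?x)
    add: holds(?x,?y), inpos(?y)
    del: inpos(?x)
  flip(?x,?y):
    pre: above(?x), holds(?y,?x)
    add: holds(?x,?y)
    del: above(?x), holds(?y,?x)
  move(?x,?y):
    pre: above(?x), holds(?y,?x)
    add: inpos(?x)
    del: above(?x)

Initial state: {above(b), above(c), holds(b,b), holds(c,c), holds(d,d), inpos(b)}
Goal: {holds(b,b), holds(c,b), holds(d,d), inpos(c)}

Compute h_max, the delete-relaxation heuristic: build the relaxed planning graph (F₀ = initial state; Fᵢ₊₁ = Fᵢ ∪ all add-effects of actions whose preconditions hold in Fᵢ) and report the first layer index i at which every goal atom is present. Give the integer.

F0 = init (6 atoms)
F1 = F0 ∪ {holds(b,c), holds(b,d), holds(b,f), holds(c,b), holds(c,d), holds(d,b), holds(d,c), holds(f,b), holds(f,c), holds(f,d), inpos(c), inpos(d), inpos(f)}  (19 atoms)
goal ⊆ F1  ⇒  h_max = 1

1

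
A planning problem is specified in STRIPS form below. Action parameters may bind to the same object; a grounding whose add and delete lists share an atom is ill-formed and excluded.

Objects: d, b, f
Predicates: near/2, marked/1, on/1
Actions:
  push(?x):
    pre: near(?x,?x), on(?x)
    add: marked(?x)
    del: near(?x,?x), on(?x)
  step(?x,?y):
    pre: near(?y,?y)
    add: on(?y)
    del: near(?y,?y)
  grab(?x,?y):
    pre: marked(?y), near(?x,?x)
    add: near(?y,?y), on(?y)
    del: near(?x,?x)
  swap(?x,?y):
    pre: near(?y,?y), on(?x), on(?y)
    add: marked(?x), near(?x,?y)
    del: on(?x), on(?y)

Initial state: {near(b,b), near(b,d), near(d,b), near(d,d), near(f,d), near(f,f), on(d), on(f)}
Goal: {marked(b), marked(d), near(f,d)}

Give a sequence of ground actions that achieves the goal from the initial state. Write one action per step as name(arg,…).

push(d); step(d,b); swap(b,f)

1. push(d)  →  {marked(d), near(b,b), near(b,d), near(d,b), near(f,d), near(f,f), on(f)}
2. step(d,b)  →  {marked(d), near(b,d), near(d,b), near(f,d), near(f,f), on(b), on(f)}
3. swap(b,f)  →  {marked(b), marked(d), near(b,d), near(b,f), near(d,b), near(f,d), near(f,f)}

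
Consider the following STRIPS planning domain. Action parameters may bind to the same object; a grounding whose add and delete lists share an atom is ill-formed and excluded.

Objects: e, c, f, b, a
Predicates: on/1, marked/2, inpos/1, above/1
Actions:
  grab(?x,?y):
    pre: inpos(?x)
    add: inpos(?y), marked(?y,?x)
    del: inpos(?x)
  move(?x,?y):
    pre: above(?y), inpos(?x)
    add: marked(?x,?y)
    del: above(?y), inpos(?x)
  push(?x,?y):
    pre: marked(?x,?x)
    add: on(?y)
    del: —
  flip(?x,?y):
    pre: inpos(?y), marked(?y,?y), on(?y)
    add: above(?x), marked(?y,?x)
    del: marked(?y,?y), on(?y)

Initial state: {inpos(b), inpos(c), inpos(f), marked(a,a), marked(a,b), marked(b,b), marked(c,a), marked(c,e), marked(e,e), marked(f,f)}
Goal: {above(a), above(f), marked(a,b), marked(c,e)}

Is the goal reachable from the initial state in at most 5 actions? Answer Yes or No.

Yes

1. push(e,f)  →  {inpos(b), inpos(c), inpos(f), marked(a,a), marked(a,b), marked(b,b), marked(c,a), marked(c,e), marked(e,e), marked(f,f), on(f)}
2. push(e,b)  →  {inpos(b), inpos(c), inpos(f), marked(a,a), marked(a,b), marked(b,b), marked(c,a), marked(c,e), marked(e,e), marked(f,f), on(b), on(f)}
3. flip(f,b)  →  {above(f), inpos(b), inpos(c), inpos(f), marked(a,a), marked(a,b), marked(b,f), marked(c,a), marked(c,e), marked(e,e), marked(f,f), on(f)}
4. flip(a,f)  →  {above(a), above(f), inpos(b), inpos(c), inpos(f), marked(a,a), marked(a,b), marked(b,f), marked(c,a), marked(c,e), marked(e,e), marked(f,a)}
optimal plan length = 4; 4 ≤ 5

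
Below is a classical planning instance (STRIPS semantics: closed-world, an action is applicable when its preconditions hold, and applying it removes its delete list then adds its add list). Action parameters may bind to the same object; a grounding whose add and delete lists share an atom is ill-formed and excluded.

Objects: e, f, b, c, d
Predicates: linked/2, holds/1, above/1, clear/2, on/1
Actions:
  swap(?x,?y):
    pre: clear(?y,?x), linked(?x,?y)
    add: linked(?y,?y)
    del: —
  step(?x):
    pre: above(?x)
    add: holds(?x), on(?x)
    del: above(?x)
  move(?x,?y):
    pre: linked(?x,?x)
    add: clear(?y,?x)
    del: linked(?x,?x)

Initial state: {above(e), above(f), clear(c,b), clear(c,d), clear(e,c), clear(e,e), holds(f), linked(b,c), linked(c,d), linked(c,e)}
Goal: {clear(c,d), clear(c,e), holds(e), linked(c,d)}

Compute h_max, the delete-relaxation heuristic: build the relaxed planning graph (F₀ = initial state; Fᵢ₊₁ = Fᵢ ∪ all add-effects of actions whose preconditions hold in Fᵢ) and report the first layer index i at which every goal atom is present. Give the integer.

2

F0 = init (10 atoms)
F1 = F0 ∪ {holds(e), linked(c,c), linked(e,e), on(e), on(f)}  (15 atoms)
F2 = F1 ∪ {clear(b,c), clear(b,e), clear(c,c), clear(c,e), clear(d,c), clear(d,e), clear(f,c), clear(f,e)}  (23 atoms)
goal ⊆ F2  ⇒  h_max = 2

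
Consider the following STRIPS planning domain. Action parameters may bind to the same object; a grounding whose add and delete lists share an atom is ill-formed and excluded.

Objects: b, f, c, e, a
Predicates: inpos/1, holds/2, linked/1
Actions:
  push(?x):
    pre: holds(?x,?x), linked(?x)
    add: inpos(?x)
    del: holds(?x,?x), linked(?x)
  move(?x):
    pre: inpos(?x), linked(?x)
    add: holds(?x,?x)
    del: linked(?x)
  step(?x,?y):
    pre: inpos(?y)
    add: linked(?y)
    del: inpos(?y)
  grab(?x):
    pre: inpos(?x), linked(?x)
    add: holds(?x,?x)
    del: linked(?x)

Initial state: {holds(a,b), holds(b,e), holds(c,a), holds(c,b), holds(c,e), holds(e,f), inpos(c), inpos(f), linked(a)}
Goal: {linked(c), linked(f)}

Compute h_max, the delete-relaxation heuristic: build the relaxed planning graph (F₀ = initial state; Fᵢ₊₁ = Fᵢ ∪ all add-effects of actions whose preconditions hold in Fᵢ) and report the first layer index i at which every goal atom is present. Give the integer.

1

F0 = init (9 atoms)
F1 = F0 ∪ {linked(c), linked(f)}  (11 atoms)
goal ⊆ F1  ⇒  h_max = 1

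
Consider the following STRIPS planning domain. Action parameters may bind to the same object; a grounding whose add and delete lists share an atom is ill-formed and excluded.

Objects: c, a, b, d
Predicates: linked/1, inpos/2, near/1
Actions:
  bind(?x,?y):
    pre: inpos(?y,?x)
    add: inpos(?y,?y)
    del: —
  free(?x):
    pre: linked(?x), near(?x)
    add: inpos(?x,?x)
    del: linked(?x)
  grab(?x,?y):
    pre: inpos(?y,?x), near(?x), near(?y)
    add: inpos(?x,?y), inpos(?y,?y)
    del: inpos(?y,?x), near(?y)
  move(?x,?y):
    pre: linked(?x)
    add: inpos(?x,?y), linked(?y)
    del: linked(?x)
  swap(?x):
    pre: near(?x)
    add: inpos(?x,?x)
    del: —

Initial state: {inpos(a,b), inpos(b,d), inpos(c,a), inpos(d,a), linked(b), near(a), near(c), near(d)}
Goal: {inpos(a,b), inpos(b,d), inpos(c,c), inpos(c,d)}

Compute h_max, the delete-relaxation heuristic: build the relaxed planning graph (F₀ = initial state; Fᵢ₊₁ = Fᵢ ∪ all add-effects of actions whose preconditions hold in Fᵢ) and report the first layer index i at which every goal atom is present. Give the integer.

2

F0 = init (8 atoms)
F1 = F0 ∪ {inpos(a,a), inpos(a,c), inpos(a,d), inpos(b,a), inpos(b,b), inpos(b,c), inpos(c,c), inpos(d,d), linked(a), linked(c), linked(d)}  (19 atoms)
F2 = F1 ∪ {inpos(c,b), inpos(c,d), inpos(d,b), inpos(d,c)}  (23 atoms)
goal ⊆ F2  ⇒  h_max = 2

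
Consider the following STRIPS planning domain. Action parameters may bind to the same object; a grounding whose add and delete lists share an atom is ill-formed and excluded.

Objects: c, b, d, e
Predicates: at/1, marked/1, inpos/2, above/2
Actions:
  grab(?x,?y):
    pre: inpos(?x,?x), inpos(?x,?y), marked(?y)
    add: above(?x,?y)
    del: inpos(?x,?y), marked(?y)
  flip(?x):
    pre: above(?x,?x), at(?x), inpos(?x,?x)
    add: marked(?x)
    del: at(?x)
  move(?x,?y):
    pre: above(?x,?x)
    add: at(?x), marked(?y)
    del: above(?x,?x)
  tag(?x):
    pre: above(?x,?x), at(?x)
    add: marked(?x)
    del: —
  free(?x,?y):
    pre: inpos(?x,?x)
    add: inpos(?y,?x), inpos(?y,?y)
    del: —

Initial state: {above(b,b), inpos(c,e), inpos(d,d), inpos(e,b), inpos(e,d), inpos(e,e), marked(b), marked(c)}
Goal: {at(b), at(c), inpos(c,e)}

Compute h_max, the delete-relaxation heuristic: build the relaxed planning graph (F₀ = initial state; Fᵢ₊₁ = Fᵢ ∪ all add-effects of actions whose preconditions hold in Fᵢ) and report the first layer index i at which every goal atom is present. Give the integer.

3

F0 = init (8 atoms)
F1 = F0 ∪ {above(e,b), at(b), inpos(b,b), inpos(b,d), inpos(b,e), inpos(c,c), inpos(c,d), inpos(d,e), marked(d), marked(e)}  (18 atoms)
F2 = F1 ∪ {above(b,d), above(b,e), above(c,c), above(c,d), above(c,e), above(d,d), above(d,e), above(e,d), above(e,e), inpos(b,c), inpos(c,b), inpos(d,b), inpos(d,c), inpos(e,c)}  (32 atoms)
F3 = F2 ∪ {above(b,c), above(c,b), above(d,b), above(d,c), above(e,c), at(c), at(d), at(e)}  (40 atoms)
goal ⊆ F3  ⇒  h_max = 3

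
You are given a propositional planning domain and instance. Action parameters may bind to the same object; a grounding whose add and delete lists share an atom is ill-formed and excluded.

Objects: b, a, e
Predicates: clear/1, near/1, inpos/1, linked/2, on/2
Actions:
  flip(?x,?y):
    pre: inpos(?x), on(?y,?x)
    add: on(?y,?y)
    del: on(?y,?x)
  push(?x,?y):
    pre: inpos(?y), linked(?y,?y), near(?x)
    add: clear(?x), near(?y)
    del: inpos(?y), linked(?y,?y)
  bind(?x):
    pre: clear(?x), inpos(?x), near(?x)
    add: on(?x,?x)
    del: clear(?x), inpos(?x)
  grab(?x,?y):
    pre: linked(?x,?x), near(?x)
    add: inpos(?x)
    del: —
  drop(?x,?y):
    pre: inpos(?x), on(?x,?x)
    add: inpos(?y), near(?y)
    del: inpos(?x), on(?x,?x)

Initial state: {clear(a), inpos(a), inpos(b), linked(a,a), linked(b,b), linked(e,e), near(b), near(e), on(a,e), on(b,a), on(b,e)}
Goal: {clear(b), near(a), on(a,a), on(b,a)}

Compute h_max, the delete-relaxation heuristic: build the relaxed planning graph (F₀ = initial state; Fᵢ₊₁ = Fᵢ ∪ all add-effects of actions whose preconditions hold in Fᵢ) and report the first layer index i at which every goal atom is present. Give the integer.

F0 = init (11 atoms)
F1 = F0 ∪ {clear(b), clear(e), inpos(e), near(a), on(b,b)}  (16 atoms)
F2 = F1 ∪ {on(a,a), on(e,e)}  (18 atoms)
goal ⊆ F2  ⇒  h_max = 2

2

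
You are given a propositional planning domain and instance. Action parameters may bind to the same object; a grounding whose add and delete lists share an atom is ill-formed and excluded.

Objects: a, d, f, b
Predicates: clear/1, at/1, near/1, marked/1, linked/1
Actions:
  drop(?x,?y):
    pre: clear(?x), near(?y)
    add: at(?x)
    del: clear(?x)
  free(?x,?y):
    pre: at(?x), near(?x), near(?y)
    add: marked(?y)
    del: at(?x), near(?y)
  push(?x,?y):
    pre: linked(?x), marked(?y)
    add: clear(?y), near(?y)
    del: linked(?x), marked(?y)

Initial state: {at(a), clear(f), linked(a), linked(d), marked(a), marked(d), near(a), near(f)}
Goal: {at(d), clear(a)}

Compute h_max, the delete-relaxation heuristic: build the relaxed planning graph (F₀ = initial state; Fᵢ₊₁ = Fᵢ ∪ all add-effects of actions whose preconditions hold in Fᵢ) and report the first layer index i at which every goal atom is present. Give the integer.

F0 = init (8 atoms)
F1 = F0 ∪ {at(f), clear(a), clear(d), marked(f), near(d)}  (13 atoms)
F2 = F1 ∪ {at(d)}  (14 atoms)
goal ⊆ F2  ⇒  h_max = 2

2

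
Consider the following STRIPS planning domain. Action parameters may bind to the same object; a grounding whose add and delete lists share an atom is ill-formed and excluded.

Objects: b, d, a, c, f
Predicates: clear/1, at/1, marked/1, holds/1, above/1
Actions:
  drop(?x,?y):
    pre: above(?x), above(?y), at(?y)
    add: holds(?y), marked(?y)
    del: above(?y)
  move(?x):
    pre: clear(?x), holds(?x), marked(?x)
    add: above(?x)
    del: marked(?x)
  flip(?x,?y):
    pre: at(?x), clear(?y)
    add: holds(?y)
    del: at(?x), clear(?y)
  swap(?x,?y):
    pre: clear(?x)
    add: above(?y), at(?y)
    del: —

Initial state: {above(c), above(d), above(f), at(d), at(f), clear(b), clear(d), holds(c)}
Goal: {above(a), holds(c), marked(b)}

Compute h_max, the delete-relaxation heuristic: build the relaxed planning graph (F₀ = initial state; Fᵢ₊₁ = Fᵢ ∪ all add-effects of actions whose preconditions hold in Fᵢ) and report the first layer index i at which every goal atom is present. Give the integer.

F0 = init (8 atoms)
F1 = F0 ∪ {above(a), above(b), at(a), at(b), at(c), holds(b), holds(d), holds(f), marked(d), marked(f)}  (18 atoms)
F2 = F1 ∪ {holds(a), marked(a), marked(b), marked(c)}  (22 atoms)
goal ⊆ F2  ⇒  h_max = 2

2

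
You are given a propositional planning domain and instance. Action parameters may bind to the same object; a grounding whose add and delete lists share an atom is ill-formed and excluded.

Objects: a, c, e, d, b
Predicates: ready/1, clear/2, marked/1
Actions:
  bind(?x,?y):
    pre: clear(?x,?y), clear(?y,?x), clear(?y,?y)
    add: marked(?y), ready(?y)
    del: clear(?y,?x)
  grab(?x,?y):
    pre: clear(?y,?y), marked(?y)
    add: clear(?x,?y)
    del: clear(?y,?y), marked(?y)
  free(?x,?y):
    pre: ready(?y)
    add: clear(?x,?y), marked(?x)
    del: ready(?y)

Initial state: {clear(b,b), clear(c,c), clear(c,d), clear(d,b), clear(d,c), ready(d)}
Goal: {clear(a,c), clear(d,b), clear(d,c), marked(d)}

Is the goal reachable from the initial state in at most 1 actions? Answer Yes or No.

No

1. bind(c,c)  →  {clear(b,b), clear(c,d), clear(d,b), clear(d,c), marked(c), ready(c), ready(d)}
2. free(a,c)  →  {clear(a,c), clear(b,b), clear(c,d), clear(d,b), clear(d,c), marked(a), marked(c), ready(d)}
3. free(d,d)  →  {clear(a,c), clear(b,b), clear(c,d), clear(d,b), clear(d,c), clear(d,d), marked(a), marked(c), marked(d)}
optimal plan length = 3; 3 > 1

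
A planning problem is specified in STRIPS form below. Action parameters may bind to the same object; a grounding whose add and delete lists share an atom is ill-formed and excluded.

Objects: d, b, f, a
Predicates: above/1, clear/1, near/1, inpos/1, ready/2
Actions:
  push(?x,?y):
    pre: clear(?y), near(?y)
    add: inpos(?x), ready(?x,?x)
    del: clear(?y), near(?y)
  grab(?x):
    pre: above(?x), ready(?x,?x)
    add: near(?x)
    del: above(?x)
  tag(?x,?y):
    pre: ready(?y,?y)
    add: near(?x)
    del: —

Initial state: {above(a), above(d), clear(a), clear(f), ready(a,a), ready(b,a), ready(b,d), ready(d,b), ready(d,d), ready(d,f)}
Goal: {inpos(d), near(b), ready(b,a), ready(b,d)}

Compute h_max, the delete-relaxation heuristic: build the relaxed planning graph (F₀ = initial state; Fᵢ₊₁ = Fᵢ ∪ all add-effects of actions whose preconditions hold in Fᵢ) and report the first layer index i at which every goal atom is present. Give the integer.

2

F0 = init (10 atoms)
F1 = F0 ∪ {near(a), near(b), near(d), near(f)}  (14 atoms)
F2 = F1 ∪ {inpos(a), inpos(b), inpos(d), inpos(f), ready(b,b), ready(f,f)}  (20 atoms)
goal ⊆ F2  ⇒  h_max = 2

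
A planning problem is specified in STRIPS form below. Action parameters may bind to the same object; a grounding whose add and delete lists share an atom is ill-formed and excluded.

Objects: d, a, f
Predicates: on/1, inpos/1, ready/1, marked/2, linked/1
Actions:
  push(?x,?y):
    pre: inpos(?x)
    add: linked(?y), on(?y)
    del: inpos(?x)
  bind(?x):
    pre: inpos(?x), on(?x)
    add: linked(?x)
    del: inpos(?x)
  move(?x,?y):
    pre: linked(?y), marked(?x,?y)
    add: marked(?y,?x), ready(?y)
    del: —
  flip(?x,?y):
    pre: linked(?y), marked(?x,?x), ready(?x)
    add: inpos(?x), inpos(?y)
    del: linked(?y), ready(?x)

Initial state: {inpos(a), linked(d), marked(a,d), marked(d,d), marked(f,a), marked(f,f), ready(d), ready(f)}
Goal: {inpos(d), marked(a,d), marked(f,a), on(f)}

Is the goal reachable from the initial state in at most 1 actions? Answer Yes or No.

1. push(a,f)  →  {linked(d), linked(f), marked(a,d), marked(d,d), marked(f,a), marked(f,f), on(f), ready(d), ready(f)}
2. flip(d,d)  →  {inpos(d), linked(f), marked(a,d), marked(d,d), marked(f,a), marked(f,f), on(f), ready(f)}
optimal plan length = 2; 2 > 1

No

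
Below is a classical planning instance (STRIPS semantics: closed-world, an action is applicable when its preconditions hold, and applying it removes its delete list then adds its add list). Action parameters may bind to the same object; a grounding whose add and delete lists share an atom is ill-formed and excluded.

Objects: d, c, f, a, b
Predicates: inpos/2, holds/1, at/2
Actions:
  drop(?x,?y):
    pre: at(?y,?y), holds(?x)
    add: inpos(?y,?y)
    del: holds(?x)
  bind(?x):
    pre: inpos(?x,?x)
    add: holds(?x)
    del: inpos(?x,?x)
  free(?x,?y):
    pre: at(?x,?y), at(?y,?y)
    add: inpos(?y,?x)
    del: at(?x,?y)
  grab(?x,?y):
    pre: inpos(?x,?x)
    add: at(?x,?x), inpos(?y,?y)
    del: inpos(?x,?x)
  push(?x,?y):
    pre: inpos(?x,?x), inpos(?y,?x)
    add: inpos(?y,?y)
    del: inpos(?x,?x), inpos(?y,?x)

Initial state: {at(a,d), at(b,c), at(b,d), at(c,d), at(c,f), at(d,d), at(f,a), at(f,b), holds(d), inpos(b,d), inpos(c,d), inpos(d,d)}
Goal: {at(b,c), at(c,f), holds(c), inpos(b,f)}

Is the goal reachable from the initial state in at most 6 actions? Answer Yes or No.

1. grab(d,b)  →  {at(a,d), at(b,c), at(b,d), at(c,d), at(c,f), at(d,d), at(f,a), at(f,b), holds(d), inpos(b,b), inpos(b,d), inpos(c,d)}
2. grab(b,c)  →  {at(a,d), at(b,b), at(b,c), at(b,d), at(c,d), at(c,f), at(d,d), at(f,a), at(f,b), holds(d), inpos(b,d), inpos(c,c), inpos(c,d)}
3. bind(c)  →  {at(a,d), at(b,b), at(b,c), at(b,d), at(c,d), at(c,f), at(d,d), at(f,a), at(f,b), holds(c), holds(d), inpos(b,d), inpos(c,d)}
4. free(f,b)  →  {at(a,d), at(b,b), at(b,c), at(b,d), at(c,d), at(c,f), at(d,d), at(f,a), holds(c), holds(d), inpos(b,d), inpos(b,f), inpos(c,d)}
optimal plan length = 4; 4 ≤ 6

Yes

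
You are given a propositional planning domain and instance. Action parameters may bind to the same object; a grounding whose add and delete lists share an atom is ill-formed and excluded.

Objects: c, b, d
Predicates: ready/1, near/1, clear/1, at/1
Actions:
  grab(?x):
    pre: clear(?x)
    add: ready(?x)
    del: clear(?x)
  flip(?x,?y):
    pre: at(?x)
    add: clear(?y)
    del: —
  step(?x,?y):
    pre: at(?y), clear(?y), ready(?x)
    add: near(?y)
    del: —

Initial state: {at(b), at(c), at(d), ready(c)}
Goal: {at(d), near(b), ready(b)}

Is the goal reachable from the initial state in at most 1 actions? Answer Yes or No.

1. flip(c,b)  →  {at(b), at(c), at(d), clear(b), ready(c)}
2. step(c,b)  →  {at(b), at(c), at(d), clear(b), near(b), ready(c)}
3. grab(b)  →  {at(b), at(c), at(d), near(b), ready(b), ready(c)}
optimal plan length = 3; 3 > 1

No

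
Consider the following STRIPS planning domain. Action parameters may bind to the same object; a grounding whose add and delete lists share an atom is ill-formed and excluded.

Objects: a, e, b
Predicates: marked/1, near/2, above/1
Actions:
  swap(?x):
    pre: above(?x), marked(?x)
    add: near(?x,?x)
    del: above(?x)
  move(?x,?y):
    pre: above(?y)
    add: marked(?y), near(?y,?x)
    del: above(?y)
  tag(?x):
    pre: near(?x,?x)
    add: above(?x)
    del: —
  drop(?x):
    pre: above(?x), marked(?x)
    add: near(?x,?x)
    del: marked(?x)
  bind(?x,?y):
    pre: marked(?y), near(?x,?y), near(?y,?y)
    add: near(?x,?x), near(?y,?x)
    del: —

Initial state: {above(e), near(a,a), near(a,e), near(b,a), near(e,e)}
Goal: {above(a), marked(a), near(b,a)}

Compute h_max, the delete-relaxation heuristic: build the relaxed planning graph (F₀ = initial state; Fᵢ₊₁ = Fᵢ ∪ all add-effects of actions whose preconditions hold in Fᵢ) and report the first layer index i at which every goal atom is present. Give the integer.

2

F0 = init (5 atoms)
F1 = F0 ∪ {above(a), marked(e), near(e,a), near(e,b)}  (9 atoms)
F2 = F1 ∪ {marked(a), near(a,b)}  (11 atoms)
goal ⊆ F2  ⇒  h_max = 2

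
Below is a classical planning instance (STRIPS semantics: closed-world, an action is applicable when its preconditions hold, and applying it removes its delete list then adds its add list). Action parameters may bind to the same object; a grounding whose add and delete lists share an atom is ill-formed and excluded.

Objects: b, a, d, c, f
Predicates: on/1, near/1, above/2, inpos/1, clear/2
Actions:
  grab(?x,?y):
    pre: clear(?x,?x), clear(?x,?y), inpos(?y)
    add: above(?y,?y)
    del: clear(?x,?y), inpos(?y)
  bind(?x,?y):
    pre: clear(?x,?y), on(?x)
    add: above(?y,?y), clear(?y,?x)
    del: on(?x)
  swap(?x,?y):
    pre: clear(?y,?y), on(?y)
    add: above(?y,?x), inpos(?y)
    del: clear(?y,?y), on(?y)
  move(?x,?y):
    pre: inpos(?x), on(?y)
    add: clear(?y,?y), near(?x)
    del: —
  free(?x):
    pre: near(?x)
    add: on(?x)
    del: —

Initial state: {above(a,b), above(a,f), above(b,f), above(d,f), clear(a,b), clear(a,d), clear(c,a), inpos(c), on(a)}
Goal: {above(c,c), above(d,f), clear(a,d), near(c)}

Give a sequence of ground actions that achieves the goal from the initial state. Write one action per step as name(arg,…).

move(c,a); free(c); bind(c,a); grab(a,c)

1. move(c,a)  →  {above(a,b), above(a,f), above(b,f), above(d,f), clear(a,a), clear(a,b), clear(a,d), clear(c,a), inpos(c), near(c), on(a)}
2. free(c)  →  {above(a,b), above(a,f), above(b,f), above(d,f), clear(a,a), clear(a,b), clear(a,d), clear(c,a), inpos(c), near(c), on(a), on(c)}
3. bind(c,a)  →  {above(a,a), above(a,b), above(a,f), above(b,f), above(d,f), clear(a,a), clear(a,b), clear(a,c), clear(a,d), clear(c,a), inpos(c), near(c), on(a)}
4. grab(a,c)  →  {above(a,a), above(a,b), above(a,f), above(b,f), above(c,c), above(d,f), clear(a,a), clear(a,b), clear(a,d), clear(c,a), near(c), on(a)}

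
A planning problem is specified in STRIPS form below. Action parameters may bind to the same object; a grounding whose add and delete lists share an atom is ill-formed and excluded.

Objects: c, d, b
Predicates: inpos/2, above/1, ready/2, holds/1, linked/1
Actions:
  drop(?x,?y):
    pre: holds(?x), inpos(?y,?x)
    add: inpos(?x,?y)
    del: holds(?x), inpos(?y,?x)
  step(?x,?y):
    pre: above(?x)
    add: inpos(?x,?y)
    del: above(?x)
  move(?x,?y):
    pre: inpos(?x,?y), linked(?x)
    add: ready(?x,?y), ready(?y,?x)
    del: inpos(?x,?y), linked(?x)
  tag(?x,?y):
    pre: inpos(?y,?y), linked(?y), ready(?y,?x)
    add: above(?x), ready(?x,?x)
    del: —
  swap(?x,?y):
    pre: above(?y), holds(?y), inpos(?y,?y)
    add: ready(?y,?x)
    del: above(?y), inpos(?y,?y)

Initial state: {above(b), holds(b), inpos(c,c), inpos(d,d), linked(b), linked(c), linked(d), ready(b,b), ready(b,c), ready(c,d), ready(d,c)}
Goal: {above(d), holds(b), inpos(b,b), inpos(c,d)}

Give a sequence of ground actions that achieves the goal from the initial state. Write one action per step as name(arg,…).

1. step(b,b)  →  {holds(b), inpos(b,b), inpos(c,c), inpos(d,d), linked(b), linked(c), linked(d), ready(b,b), ready(b,c), ready(c,d), ready(d,c)}
2. tag(c,d)  →  {above(c), holds(b), inpos(b,b), inpos(c,c), inpos(d,d), linked(b), linked(c), linked(d), ready(b,b), ready(b,c), ready(c,c), ready(c,d), ready(d,c)}
3. step(c,d)  →  {holds(b), inpos(b,b), inpos(c,c), inpos(c,d), inpos(d,d), linked(b), linked(c), linked(d), ready(b,b), ready(b,c), ready(c,c), ready(c,d), ready(d,c)}
4. tag(d,c)  →  {above(d), holds(b), inpos(b,b), inpos(c,c), inpos(c,d), inpos(d,d), linked(b), linked(c), linked(d), ready(b,b), ready(b,c), ready(c,c), ready(c,d), ready(d,c), ready(d,d)}

step(b,b); tag(c,d); step(c,d); tag(d,c)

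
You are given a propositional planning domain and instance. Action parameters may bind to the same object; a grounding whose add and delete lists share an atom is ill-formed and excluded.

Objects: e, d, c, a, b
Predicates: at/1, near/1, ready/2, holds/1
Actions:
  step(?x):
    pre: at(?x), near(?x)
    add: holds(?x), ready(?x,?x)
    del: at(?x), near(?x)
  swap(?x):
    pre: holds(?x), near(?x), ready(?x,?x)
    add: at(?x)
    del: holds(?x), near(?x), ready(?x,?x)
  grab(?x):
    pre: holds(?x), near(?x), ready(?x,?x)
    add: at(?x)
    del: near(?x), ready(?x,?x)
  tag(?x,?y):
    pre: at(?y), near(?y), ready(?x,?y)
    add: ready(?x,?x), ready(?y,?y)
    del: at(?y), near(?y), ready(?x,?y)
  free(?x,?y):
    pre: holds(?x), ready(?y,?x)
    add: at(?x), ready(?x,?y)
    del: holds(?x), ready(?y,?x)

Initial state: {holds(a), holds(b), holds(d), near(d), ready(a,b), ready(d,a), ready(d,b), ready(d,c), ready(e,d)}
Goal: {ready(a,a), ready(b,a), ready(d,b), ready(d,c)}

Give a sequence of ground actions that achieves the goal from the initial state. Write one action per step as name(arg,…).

free(d,e); free(a,d); tag(a,d); free(b,a)

1. free(d,e)  →  {at(d), holds(a), holds(b), near(d), ready(a,b), ready(d,a), ready(d,b), ready(d,c), ready(d,e)}
2. free(a,d)  →  {at(a), at(d), holds(b), near(d), ready(a,b), ready(a,d), ready(d,b), ready(d,c), ready(d,e)}
3. tag(a,d)  →  {at(a), holds(b), ready(a,a), ready(a,b), ready(d,b), ready(d,c), ready(d,d), ready(d,e)}
4. free(b,a)  →  {at(a), at(b), ready(a,a), ready(b,a), ready(d,b), ready(d,c), ready(d,d), ready(d,e)}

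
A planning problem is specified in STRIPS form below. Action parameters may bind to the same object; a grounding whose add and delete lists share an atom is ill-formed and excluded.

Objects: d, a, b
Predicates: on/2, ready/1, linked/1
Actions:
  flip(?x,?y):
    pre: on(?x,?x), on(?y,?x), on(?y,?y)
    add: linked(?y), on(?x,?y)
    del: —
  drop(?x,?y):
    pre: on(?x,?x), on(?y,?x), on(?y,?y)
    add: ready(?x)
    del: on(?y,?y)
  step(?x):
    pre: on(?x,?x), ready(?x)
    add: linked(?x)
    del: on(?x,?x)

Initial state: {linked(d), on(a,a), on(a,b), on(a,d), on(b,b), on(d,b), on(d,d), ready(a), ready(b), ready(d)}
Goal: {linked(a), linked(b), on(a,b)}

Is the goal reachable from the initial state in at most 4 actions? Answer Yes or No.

Yes

1. flip(d,a)  →  {linked(a), linked(d), on(a,a), on(a,b), on(a,d), on(b,b), on(d,a), on(d,b), on(d,d), ready(a), ready(b), ready(d)}
2. flip(b,b)  →  {linked(a), linked(b), linked(d), on(a,a), on(a,b), on(a,d), on(b,b), on(d,a), on(d,b), on(d,d), ready(a), ready(b), ready(d)}
optimal plan length = 2; 2 ≤ 4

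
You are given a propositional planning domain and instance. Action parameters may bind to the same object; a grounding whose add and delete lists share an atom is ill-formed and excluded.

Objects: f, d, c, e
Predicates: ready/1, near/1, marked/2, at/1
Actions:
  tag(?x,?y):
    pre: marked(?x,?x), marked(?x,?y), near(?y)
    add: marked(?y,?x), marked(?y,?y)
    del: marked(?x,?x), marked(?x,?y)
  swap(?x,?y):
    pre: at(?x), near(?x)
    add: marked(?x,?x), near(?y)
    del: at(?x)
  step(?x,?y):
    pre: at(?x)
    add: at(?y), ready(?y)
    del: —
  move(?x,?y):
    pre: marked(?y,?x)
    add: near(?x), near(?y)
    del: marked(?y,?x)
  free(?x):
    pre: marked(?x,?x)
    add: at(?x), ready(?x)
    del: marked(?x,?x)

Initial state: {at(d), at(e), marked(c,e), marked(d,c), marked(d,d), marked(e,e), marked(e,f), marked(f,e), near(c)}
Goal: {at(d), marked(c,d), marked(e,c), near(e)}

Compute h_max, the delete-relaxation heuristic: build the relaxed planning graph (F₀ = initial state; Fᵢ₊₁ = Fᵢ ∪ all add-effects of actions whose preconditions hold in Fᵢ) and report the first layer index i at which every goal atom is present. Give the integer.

F0 = init (9 atoms)
F1 = F0 ∪ {at(c), at(f), marked(c,c), marked(c,d), near(d), near(e), near(f), ready(c), ready(d), ready(e), ready(f)}  (20 atoms)
F2 = F1 ∪ {marked(e,c), marked(f,f)}  (22 atoms)
goal ⊆ F2  ⇒  h_max = 2

2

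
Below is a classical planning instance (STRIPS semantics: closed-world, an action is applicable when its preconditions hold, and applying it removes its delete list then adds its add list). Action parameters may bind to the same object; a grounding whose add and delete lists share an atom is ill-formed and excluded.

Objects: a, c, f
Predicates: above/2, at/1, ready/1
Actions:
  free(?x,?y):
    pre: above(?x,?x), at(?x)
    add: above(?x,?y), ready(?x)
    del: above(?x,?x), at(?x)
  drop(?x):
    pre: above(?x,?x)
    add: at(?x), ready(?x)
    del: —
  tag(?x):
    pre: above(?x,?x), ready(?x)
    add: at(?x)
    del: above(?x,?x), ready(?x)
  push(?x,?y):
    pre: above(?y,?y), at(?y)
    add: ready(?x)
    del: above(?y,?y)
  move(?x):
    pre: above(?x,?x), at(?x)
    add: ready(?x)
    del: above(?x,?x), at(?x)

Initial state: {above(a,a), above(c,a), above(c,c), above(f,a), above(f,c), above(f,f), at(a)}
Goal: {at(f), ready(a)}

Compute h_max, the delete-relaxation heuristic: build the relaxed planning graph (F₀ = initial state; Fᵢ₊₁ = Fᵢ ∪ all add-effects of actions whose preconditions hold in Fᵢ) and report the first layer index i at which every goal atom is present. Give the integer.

F0 = init (7 atoms)
F1 = F0 ∪ {above(a,c), above(a,f), at(c), at(f), ready(a), ready(c), ready(f)}  (14 atoms)
goal ⊆ F1  ⇒  h_max = 1

1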